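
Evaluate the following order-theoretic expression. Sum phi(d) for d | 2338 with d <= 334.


Divisors of 2338 up to 334: [1, 2, 7, 14, 167, 334]
phi values: [1, 1, 6, 6, 166, 166]
Sum = 346


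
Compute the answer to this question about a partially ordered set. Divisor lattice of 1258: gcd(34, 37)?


Meet=gcd.
gcd(34,37)=1


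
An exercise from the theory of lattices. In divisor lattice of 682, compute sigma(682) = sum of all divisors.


sigma(n) = sum of divisors.
Divisors of 682: [1, 2, 11, 22, 31, 62, 341, 682]
Sum = 1152


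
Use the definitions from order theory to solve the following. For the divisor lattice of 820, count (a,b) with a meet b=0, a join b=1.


Complement pair (a,b): a meet b = bottom, a join b = top.
Here: gcd(a,b)=1 and lcm(a,b)=820, i.e. a*b=820 with a,b coprime.
Pairs found: (1,820), (4,205), (5,164), (20,41), ... (4 more)
Total ordered pairs: 8


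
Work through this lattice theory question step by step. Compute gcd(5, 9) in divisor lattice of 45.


In a divisor lattice, meet = gcd (greatest common divisor).
By Euclidean algorithm or factoring: gcd(5,9) = 1


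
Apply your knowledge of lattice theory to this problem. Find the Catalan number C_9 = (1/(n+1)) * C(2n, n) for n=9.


C(n) = C(2n, n) / (n+1).
C(18, 9) = 48620
C(9) = 48620 / 10 = 4862


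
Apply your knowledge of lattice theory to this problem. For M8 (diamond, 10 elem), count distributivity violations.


Distributive law: a ^ (b v c) = (a ^ b) v (a ^ c).
Check all 10^3 = 1000 ordered triples (a,b,c).
  e.g. a=a1, b=a2, c=a3: lhs=a1 != rhs=0
  e.g. a=a1, b=a2, c=a4: lhs=a1 != rhs=0
Total violating triples: 336


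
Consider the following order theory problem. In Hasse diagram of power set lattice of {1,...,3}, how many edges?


A cover relation a -< b holds when a < b with no c strictly between.
Cover relations:
  {} -< {1}
  {} -< {2}
  {} -< {3}
  {1} -< {1,2}
  {1} -< {1,3}
  {2} -< {1,2}
  {2} -< {2,3}
  {3} -< {1,3}
  ...4 more
Total: 12


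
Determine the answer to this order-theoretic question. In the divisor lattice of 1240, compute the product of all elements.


Divisors of 1240: [1, 2, 4, 5, 8, 10, 20, 31, 40, 62, 124, 155, 248, 310, 620, 1240]
Product = n^(d(n)/2) = 1240^(16/2)
Product = 5589506702973337600000000


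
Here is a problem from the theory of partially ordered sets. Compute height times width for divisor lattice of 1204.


Height = length of longest chain minus 1; width = size of largest antichain.
A maximum chain: 1 | 43 | 301 | 602 | 1204  (height 4).
A maximum antichain: {4, 14, 86, 301}  (width 4).
Product = 4 * 4 = 16


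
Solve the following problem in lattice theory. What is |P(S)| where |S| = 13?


Power set = 2^n.
2^13 = 8192


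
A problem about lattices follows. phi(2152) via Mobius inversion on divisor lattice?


phi(n) = n * prod_{p|n} (1 - 1/p).
Prime divisors of 2152: [2, 269]
phi(2152) = 2152 * (1 - 1/2) * (1 - 1/269)
phi(2152) = 1072


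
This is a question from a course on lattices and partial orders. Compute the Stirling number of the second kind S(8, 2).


S(n,k) = k*S(n-1,k) + S(n-1,k-1).
S(7,2) = 63, S(7,1) = 1
S(8,2) = 2*63 + 1 = 126 + 1
S(8,2) = 127


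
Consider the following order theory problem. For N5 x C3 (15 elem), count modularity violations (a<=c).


Modular law: if a <= c then a v (b ^ c) = (a v b) ^ c.
Check all triples (a,b,c) with a <= c among 15 elements.
  e.g. a=(a,0), b=(c,0), c=(b,0): lhs=(a,0) != rhs=(b,0)
  e.g. a=(a,0), b=(c,1), c=(b,0): lhs=(a,0) != rhs=(b,0)
Total violating triples: 18


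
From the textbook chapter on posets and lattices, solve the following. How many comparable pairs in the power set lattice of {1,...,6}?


A comparable pair {a,b} has a < b or b < a in the order.
Count unordered pairs where one element is strictly below the other.
Examples: {{},{1}}, {{},{2}}, {{},{3}}, {{},{4}}, ...
Total comparable pairs: 665


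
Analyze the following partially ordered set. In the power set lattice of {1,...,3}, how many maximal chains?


A maximal chain goes from the minimum element to a maximal element via cover relations.
Counting all min-to-max paths in the cover graph.
Total maximal chains: 6


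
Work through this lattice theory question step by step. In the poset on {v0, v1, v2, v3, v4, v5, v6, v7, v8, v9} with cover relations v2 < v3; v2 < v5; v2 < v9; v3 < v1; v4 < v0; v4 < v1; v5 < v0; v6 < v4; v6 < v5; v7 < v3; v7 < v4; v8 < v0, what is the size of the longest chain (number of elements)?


A chain is a totally ordered subset; we count the number of elements in a maximum chain.
Compute, for each element x, the size of the longest chain ending at x:
  v2: 1
  v6: 1
  v7: 1
  v8: 1
  v9: 2
  v3: 2
  ...
A maximum chain: v6 < v4 < v0
Number of elements in the longest chain: 3


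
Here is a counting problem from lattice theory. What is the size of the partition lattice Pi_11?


B(n) = number of set partitions of an n-element set.
B(n) satisfies the recurrence: B(n+1) = sum_k C(n,k)*B(k).
B(11) = 678570


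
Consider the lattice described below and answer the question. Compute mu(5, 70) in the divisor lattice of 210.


In a divisor lattice, mu(a,b) = mu(b/a) where mu is the classical Mobius function.
b/a = 70/5 = 14
Prime factorization of 14: primes [2, 7]
14 is squarefree with 2 prime factor(s), so mu(14) = (-1)^2 = 1


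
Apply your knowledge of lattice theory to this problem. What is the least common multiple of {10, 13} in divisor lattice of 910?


In a divisor lattice, join = lcm (least common multiple).
Compute lcm iteratively: start with first element, then lcm(current, next).
Elements: [10, 13]
lcm(10,13) = 130
Final lcm = 130


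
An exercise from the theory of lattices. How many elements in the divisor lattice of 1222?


Divisors of 1222: [1, 2, 13, 26, 47, 94, 611, 1222]
Count: 8


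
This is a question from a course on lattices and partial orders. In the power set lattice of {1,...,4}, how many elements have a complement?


An element a is complemented if some b has a meet b = bottom, a join b = top.
every subset A has complement S\A, so all elements are complemented.
Complemented elements: {}, {1}, {2}, {3}, {4}, {1,2}, ... (10 more)
Count: 16


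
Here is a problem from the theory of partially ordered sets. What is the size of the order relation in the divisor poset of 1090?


The order relation is {(a,b) : a <= b}, reflexive so it includes (a,a).
Examples: (1,1), (1,10), (1,109), (1,1090), (1,2), ...
Total ordered pairs: 27


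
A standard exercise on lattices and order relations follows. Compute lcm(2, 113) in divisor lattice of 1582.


In a divisor lattice, join = lcm (least common multiple).
gcd(2,113) = 1
lcm(2,113) = 2*113/gcd = 226/1 = 226


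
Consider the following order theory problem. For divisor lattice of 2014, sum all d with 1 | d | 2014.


Interval [1,2014] in divisors of 2014: [1, 2, 19, 38, 53, 106, 1007, 2014]
Sum = 3240


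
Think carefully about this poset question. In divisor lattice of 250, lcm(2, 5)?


Join=lcm.
gcd(2,5)=1
lcm=10


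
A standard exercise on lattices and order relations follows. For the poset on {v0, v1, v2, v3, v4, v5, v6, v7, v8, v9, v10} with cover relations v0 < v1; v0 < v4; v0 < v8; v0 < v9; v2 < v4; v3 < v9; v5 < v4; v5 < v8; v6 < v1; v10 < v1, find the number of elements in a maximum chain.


A chain is a totally ordered subset; we count the number of elements in a maximum chain.
Compute, for each element x, the size of the longest chain ending at x:
  v0: 1
  v2: 1
  v3: 1
  v5: 1
  v6: 1
  v7: 1
  ...
A maximum chain: v0 < v1
Number of elements in the longest chain: 2


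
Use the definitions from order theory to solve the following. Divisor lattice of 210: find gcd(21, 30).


In a divisor lattice, meet = gcd (greatest common divisor).
By Euclidean algorithm or factoring: gcd(21,30) = 3


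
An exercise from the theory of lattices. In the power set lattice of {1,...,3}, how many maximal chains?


A maximal chain goes from the minimum element to a maximal element via cover relations.
Counting all min-to-max paths in the cover graph.
Total maximal chains: 6


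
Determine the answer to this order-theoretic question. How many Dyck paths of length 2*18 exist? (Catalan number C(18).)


C(n) = C(2n, n) / (n+1).
C(36, 18) = 9075135300
C(18) = 9075135300 / 19 = 477638700


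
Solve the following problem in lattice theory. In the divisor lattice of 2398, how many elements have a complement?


An element a is complemented if some b has a meet b = bottom, a join b = top.
a is complemented iff gcd(a, n/a)=1, i.e. a is a unitary divisor of 2398.
Complemented elements: 1, 2, 11, 22, 109, 218, ... (2 more)
Count: 8


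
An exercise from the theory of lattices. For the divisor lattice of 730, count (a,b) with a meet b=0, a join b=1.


Complement pair (a,b): a meet b = bottom, a join b = top.
Here: gcd(a,b)=1 and lcm(a,b)=730, i.e. a*b=730 with a,b coprime.
Pairs found: (1,730), (2,365), (5,146), (10,73), ... (4 more)
Total ordered pairs: 8


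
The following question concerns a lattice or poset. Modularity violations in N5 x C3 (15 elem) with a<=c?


Modular law: if a <= c then a v (b ^ c) = (a v b) ^ c.
Check all triples (a,b,c) with a <= c among 15 elements.
  e.g. a=(a,0), b=(c,0), c=(b,0): lhs=(a,0) != rhs=(b,0)
  e.g. a=(a,0), b=(c,1), c=(b,0): lhs=(a,0) != rhs=(b,0)
Total violating triples: 18


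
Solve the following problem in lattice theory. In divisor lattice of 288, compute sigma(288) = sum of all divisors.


sigma(n) = sum of divisors.
Divisors of 288: [1, 2, 3, 4, 6, 8, 9, 12, 16, 18, 24, 32, 36, 48, 72, 96, 144, 288]
Sum = 819


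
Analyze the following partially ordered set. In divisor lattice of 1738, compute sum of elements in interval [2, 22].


Interval [2,22] in divisors of 1738: [2, 22]
Sum = 24


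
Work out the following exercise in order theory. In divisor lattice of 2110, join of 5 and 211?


In a divisor lattice, join = lcm (least common multiple).
gcd(5,211) = 1
lcm(5,211) = 5*211/gcd = 1055/1 = 1055


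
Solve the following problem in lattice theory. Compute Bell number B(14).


B(n) = number of set partitions of an n-element set.
B(n) satisfies the recurrence: B(n+1) = sum_k C(n,k)*B(k).
B(14) = 190899322


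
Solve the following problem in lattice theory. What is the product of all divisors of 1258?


Divisors of 1258: [1, 2, 17, 34, 37, 74, 629, 1258]
Product = n^(d(n)/2) = 1258^(8/2)
Product = 2504508814096


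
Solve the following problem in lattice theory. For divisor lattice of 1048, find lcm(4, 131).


In a divisor lattice, join = lcm (least common multiple).
Compute lcm iteratively: start with first element, then lcm(current, next).
Elements: [4, 131]
lcm(4,131) = 524
Final lcm = 524


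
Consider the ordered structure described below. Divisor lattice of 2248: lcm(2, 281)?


Join=lcm.
gcd(2,281)=1
lcm=562


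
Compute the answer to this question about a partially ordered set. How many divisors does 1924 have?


Divisors of 1924: [1, 2, 4, 13, 26, 37, 52, 74, 148, 481, 962, 1924]
Count: 12


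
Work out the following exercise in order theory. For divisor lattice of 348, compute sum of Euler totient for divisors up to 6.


Divisors of 348 up to 6: [1, 2, 3, 4, 6]
phi values: [1, 1, 2, 2, 2]
Sum = 8


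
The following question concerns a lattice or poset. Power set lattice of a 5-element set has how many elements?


Power set = 2^n.
2^5 = 32


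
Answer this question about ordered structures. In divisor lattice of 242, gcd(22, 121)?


Meet=gcd.
gcd(22,121)=11


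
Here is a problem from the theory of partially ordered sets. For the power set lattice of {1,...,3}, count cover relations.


A cover relation a -< b holds when a < b with no c strictly between.
Cover relations:
  {} -< {1}
  {} -< {2}
  {} -< {3}
  {1} -< {1,2}
  {1} -< {1,3}
  {2} -< {1,2}
  {2} -< {2,3}
  {3} -< {1,3}
  ...4 more
Total: 12


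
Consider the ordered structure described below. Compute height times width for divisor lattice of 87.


Height = length of longest chain minus 1; width = size of largest antichain.
A maximum chain: 1 | 29 | 87  (height 2).
A maximum antichain: {3, 29}  (width 2).
Product = 2 * 2 = 4


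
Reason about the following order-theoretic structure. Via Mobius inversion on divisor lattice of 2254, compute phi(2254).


phi(n) = n * prod_{p|n} (1 - 1/p).
Prime divisors of 2254: [2, 7, 23]
phi(2254) = 2254 * (1 - 1/2) * (1 - 1/7) * (1 - 1/23)
phi(2254) = 924


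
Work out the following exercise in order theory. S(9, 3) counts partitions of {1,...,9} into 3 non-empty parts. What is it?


S(n,k) = k*S(n-1,k) + S(n-1,k-1).
S(8,3) = 966, S(8,2) = 127
S(9,3) = 3*966 + 127 = 2898 + 127
S(9,3) = 3025


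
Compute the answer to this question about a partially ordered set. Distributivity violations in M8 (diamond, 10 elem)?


Distributive law: a ^ (b v c) = (a ^ b) v (a ^ c).
Check all 10^3 = 1000 ordered triples (a,b,c).
  e.g. a=a1, b=a2, c=a3: lhs=a1 != rhs=0
  e.g. a=a1, b=a2, c=a4: lhs=a1 != rhs=0
Total violating triples: 336


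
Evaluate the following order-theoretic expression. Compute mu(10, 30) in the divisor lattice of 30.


In a divisor lattice, mu(a,b) = mu(b/a) where mu is the classical Mobius function.
b/a = 30/10 = 3
Prime factorization of 3: primes [3]
3 is squarefree with 1 prime factor(s), so mu(3) = (-1)^1 = -1


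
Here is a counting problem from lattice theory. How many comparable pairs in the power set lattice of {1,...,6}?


A comparable pair {a,b} has a < b or b < a in the order.
Count unordered pairs where one element is strictly below the other.
Examples: {{},{1}}, {{},{2}}, {{},{3}}, {{},{4}}, ...
Total comparable pairs: 665


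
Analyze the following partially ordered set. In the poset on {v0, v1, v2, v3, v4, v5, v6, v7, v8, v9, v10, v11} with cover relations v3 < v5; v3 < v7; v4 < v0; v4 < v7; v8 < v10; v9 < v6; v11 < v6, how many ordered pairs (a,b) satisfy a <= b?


The order relation is {(a,b) : a <= b}, reflexive so it includes (a,a).
Examples: (v0,v0), (v1,v1), (v10,v10), (v11,v11), (v11,v6), ...
Total ordered pairs: 19


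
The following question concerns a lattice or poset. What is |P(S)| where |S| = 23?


Power set = 2^n.
2^23 = 8388608


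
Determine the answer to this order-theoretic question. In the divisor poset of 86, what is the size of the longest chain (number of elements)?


A chain is a totally ordered subset; we count the number of elements in a maximum chain.
Compute, for each element x, the size of the longest chain ending at x:
  1: 1
  2: 2
  43: 2
  86: 3
A maximum chain: 1 < 2 < 86
Number of elements in the longest chain: 3


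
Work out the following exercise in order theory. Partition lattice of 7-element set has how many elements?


B(n) = number of set partitions of an n-element set.
B(n) satisfies the recurrence: B(n+1) = sum_k C(n,k)*B(k).
B(7) = 877


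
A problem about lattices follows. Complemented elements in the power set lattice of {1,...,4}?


An element a is complemented if some b has a meet b = bottom, a join b = top.
every subset A has complement S\A, so all elements are complemented.
Complemented elements: {}, {1}, {2}, {3}, {4}, {1,2}, ... (10 more)
Count: 16


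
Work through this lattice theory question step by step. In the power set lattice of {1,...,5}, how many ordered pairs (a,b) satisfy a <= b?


The order relation is {(a,b) : a <= b}, reflexive so it includes (a,a).
Examples: ({},{}), ({},{1,2}), ({},{1,2,3}), ({},{1,2,3,4}), ({},{1,2,3,4,5}), ...
Total ordered pairs: 243


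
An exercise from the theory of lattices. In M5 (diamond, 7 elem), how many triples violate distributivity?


Distributive law: a ^ (b v c) = (a ^ b) v (a ^ c).
Check all 7^3 = 343 ordered triples (a,b,c).
  e.g. a=a1, b=a2, c=a3: lhs=a1 != rhs=0
  e.g. a=a1, b=a2, c=a4: lhs=a1 != rhs=0
Total violating triples: 60


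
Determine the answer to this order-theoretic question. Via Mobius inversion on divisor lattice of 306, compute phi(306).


phi(n) = n * prod_{p|n} (1 - 1/p).
Prime divisors of 306: [2, 3, 17]
phi(306) = 306 * (1 - 1/2) * (1 - 1/3) * (1 - 1/17)
phi(306) = 96


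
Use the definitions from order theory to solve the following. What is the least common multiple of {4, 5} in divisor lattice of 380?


In a divisor lattice, join = lcm (least common multiple).
Compute lcm iteratively: start with first element, then lcm(current, next).
Elements: [4, 5]
lcm(4,5) = 20
Final lcm = 20


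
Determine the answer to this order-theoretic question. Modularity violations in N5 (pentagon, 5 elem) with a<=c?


Modular law: if a <= c then a v (b ^ c) = (a v b) ^ c.
Check all triples (a,b,c) with a <= c among 5 elements.
  e.g. a=a, b=c, c=b: lhs=a != rhs=b
Total violating triples: 1


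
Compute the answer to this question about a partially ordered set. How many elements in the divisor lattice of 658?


Divisors of 658: [1, 2, 7, 14, 47, 94, 329, 658]
Count: 8


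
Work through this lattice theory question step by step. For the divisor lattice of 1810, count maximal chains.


A maximal chain goes from the minimum element to a maximal element via cover relations.
Counting all min-to-max paths in the cover graph.
Total maximal chains: 6


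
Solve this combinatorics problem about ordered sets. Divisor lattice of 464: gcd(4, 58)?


Meet=gcd.
gcd(4,58)=2


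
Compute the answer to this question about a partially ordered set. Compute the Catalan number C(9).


C(n) = C(2n, n) / (n+1).
C(18, 9) = 48620
C(9) = 48620 / 10 = 4862


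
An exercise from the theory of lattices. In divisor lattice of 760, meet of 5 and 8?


In a divisor lattice, meet = gcd (greatest common divisor).
By Euclidean algorithm or factoring: gcd(5,8) = 1


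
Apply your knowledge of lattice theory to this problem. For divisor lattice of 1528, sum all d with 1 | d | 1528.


Interval [1,1528] in divisors of 1528: [1, 2, 4, 8, 191, 382, 764, 1528]
Sum = 2880


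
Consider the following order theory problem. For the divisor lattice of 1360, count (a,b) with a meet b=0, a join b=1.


Complement pair (a,b): a meet b = bottom, a join b = top.
Here: gcd(a,b)=1 and lcm(a,b)=1360, i.e. a*b=1360 with a,b coprime.
Pairs found: (1,1360), (5,272), (16,85), (17,80), ... (4 more)
Total ordered pairs: 8


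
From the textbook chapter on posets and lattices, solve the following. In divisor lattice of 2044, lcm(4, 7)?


Join=lcm.
gcd(4,7)=1
lcm=28


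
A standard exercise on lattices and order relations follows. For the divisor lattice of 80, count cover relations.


A cover relation a -< b holds when a < b with no c strictly between.
Cover relations:
  1 -< 2
  1 -< 5
  2 -< 4
  2 -< 10
  4 -< 8
  4 -< 20
  5 -< 10
  8 -< 16
  ...5 more
Total: 13


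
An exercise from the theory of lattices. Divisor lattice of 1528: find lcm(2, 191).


In a divisor lattice, join = lcm (least common multiple).
gcd(2,191) = 1
lcm(2,191) = 2*191/gcd = 382/1 = 382


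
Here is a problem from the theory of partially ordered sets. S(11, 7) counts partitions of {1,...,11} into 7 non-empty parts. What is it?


S(n,k) = k*S(n-1,k) + S(n-1,k-1).
S(10,7) = 5880, S(10,6) = 22827
S(11,7) = 7*5880 + 22827 = 41160 + 22827
S(11,7) = 63987


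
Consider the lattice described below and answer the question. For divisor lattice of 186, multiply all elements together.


Divisors of 186: [1, 2, 3, 6, 31, 62, 93, 186]
Product = n^(d(n)/2) = 186^(8/2)
Product = 1196883216


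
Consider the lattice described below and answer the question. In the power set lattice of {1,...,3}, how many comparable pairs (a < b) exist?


A comparable pair {a,b} has a < b or b < a in the order.
Count unordered pairs where one element is strictly below the other.
Examples: {{},{1}}, {{},{2}}, {{},{3}}, {{},{1,2}}, ...
Total comparable pairs: 19


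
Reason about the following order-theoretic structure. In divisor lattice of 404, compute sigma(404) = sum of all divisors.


sigma(n) = sum of divisors.
Divisors of 404: [1, 2, 4, 101, 202, 404]
Sum = 714


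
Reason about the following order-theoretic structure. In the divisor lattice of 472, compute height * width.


Height = length of longest chain minus 1; width = size of largest antichain.
A maximum chain: 1 | 59 | 118 | 236 | 472  (height 4).
A maximum antichain: {2, 59}  (width 2).
Product = 4 * 2 = 8


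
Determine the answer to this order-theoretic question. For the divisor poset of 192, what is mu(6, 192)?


In a divisor lattice, mu(a,b) = mu(b/a) where mu is the classical Mobius function.
b/a = 192/6 = 32
Prime factorization of 32: primes [2]
32 is not squarefree, so mu(32) = 0


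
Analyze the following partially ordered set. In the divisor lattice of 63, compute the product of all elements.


Divisors of 63: [1, 3, 7, 9, 21, 63]
Product = n^(d(n)/2) = 63^(6/2)
Product = 250047


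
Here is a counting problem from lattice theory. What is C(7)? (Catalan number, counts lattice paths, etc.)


C(n) = C(2n, n) / (n+1).
C(14, 7) = 3432
C(7) = 3432 / 8 = 429


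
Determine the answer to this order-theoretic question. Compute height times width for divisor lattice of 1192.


Height = length of longest chain minus 1; width = size of largest antichain.
A maximum chain: 1 | 149 | 298 | 596 | 1192  (height 4).
A maximum antichain: {2, 149}  (width 2).
Product = 4 * 2 = 8


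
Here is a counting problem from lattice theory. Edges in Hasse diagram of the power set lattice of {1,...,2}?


A cover relation a -< b holds when a < b with no c strictly between.
Cover relations:
  {} -< {1}
  {} -< {2}
  {1} -< {1,2}
  {2} -< {1,2}
Total: 4


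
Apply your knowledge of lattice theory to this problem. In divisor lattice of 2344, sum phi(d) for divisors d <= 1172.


Divisors of 2344 up to 1172: [1, 2, 4, 8, 293, 586, 1172]
phi values: [1, 1, 2, 4, 292, 292, 584]
Sum = 1176


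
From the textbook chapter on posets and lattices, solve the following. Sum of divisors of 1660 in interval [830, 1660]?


Interval [830,1660] in divisors of 1660: [830, 1660]
Sum = 2490


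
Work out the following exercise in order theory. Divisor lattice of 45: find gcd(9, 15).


In a divisor lattice, meet = gcd (greatest common divisor).
By Euclidean algorithm or factoring: gcd(9,15) = 3


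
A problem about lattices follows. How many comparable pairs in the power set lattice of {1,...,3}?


A comparable pair {a,b} has a < b or b < a in the order.
Count unordered pairs where one element is strictly below the other.
Examples: {{},{1}}, {{},{2}}, {{},{3}}, {{},{1,2}}, ...
Total comparable pairs: 19


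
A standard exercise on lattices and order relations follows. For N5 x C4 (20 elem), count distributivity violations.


Distributive law: a ^ (b v c) = (a ^ b) v (a ^ c).
Check all 20^3 = 8000 ordered triples (a,b,c).
  e.g. a=(b,0), b=(a,0), c=(c,0): lhs=(b,0) != rhs=(a,0)
  e.g. a=(b,0), b=(a,0), c=(c,1): lhs=(b,0) != rhs=(a,0)
Total violating triples: 128


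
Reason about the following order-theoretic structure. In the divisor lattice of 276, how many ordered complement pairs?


Complement pair (a,b): a meet b = bottom, a join b = top.
Here: gcd(a,b)=1 and lcm(a,b)=276, i.e. a*b=276 with a,b coprime.
Pairs found: (1,276), (3,92), (4,69), (12,23), ... (4 more)
Total ordered pairs: 8


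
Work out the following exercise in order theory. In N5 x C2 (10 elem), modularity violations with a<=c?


Modular law: if a <= c then a v (b ^ c) = (a v b) ^ c.
Check all triples (a,b,c) with a <= c among 10 elements.
  e.g. a=(a,0), b=(c,0), c=(b,0): lhs=(a,0) != rhs=(b,0)
  e.g. a=(a,0), b=(c,1), c=(b,0): lhs=(a,0) != rhs=(b,0)
Total violating triples: 6


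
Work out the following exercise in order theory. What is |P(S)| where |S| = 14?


Power set = 2^n.
2^14 = 16384


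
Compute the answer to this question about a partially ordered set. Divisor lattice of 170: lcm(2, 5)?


Join=lcm.
gcd(2,5)=1
lcm=10


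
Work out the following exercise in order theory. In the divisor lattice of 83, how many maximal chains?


A maximal chain goes from the minimum element to a maximal element via cover relations.
Counting all min-to-max paths in the cover graph.
Total maximal chains: 1


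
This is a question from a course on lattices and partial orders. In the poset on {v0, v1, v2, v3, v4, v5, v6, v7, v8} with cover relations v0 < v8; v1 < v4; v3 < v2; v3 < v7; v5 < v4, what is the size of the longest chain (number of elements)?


A chain is a totally ordered subset; we count the number of elements in a maximum chain.
Compute, for each element x, the size of the longest chain ending at x:
  v0: 1
  v1: 1
  v3: 1
  v5: 1
  v6: 1
  v2: 2
  ...
A maximum chain: v3 < v2
Number of elements in the longest chain: 2


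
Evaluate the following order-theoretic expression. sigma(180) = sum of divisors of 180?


sigma(n) = sum of divisors.
Divisors of 180: [1, 2, 3, 4, 5, 6, 9, 10, 12, 15, 18, 20, 30, 36, 45, 60, 90, 180]
Sum = 546


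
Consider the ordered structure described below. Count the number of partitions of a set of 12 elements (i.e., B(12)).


B(n) = number of set partitions of an n-element set.
B(n) satisfies the recurrence: B(n+1) = sum_k C(n,k)*B(k).
B(12) = 4213597


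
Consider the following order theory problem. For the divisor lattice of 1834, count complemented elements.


An element a is complemented if some b has a meet b = bottom, a join b = top.
a is complemented iff gcd(a, n/a)=1, i.e. a is a unitary divisor of 1834.
Complemented elements: 1, 2, 7, 14, 131, 262, ... (2 more)
Count: 8


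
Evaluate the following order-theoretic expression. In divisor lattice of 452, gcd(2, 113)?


Meet=gcd.
gcd(2,113)=1


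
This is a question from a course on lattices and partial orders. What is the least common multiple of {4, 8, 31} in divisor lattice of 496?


In a divisor lattice, join = lcm (least common multiple).
Compute lcm iteratively: start with first element, then lcm(current, next).
Elements: [4, 8, 31]
lcm(4,8) = 8
lcm(8,31) = 248
Final lcm = 248


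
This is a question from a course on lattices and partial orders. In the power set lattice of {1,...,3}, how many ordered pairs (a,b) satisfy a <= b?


The order relation is {(a,b) : a <= b}, reflexive so it includes (a,a).
Examples: ({},{}), ({},{1,2}), ({},{1,2,3}), ({},{1,3}), ({},{1}), ...
Total ordered pairs: 27


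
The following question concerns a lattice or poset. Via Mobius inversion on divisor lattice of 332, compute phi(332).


phi(n) = n * prod_{p|n} (1 - 1/p).
Prime divisors of 332: [2, 83]
phi(332) = 332 * (1 - 1/2) * (1 - 1/83)
phi(332) = 164


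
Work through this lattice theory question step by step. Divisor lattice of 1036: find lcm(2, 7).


In a divisor lattice, join = lcm (least common multiple).
gcd(2,7) = 1
lcm(2,7) = 2*7/gcd = 14/1 = 14


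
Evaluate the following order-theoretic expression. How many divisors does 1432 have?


Divisors of 1432: [1, 2, 4, 8, 179, 358, 716, 1432]
Count: 8


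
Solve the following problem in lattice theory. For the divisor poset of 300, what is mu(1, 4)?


In a divisor lattice, mu(a,b) = mu(b/a) where mu is the classical Mobius function.
b/a = 4/1 = 4
Prime factorization of 4: primes [2]
4 is not squarefree, so mu(4) = 0


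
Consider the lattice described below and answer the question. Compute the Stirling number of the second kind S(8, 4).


S(n,k) = k*S(n-1,k) + S(n-1,k-1).
S(7,4) = 350, S(7,3) = 301
S(8,4) = 4*350 + 301 = 1400 + 301
S(8,4) = 1701


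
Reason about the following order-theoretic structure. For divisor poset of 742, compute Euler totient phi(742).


phi(n) = n * prod_{p|n} (1 - 1/p).
Prime divisors of 742: [2, 7, 53]
phi(742) = 742 * (1 - 1/2) * (1 - 1/7) * (1 - 1/53)
phi(742) = 312


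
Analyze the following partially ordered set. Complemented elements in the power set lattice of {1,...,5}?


An element a is complemented if some b has a meet b = bottom, a join b = top.
every subset A has complement S\A, so all elements are complemented.
Complemented elements: {}, {1}, {2}, {3}, {4}, {5}, ... (26 more)
Count: 32


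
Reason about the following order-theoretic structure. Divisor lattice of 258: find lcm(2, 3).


In a divisor lattice, join = lcm (least common multiple).
gcd(2,3) = 1
lcm(2,3) = 2*3/gcd = 6/1 = 6


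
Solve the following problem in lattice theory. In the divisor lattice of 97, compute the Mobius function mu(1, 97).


In a divisor lattice, mu(a,b) = mu(b/a) where mu is the classical Mobius function.
b/a = 97/1 = 97
Prime factorization of 97: primes [97]
97 is squarefree with 1 prime factor(s), so mu(97) = (-1)^1 = -1


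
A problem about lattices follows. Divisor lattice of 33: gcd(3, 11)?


Meet=gcd.
gcd(3,11)=1


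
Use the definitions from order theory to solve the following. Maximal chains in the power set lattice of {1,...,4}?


A maximal chain goes from the minimum element to a maximal element via cover relations.
Counting all min-to-max paths in the cover graph.
Total maximal chains: 24


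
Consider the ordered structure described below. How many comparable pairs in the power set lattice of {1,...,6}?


A comparable pair {a,b} has a < b or b < a in the order.
Count unordered pairs where one element is strictly below the other.
Examples: {{},{1}}, {{},{2}}, {{},{3}}, {{},{4}}, ...
Total comparable pairs: 665


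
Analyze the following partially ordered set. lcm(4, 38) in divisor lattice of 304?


Join=lcm.
gcd(4,38)=2
lcm=76


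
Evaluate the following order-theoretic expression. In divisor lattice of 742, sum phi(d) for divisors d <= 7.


Divisors of 742 up to 7: [1, 2, 7]
phi values: [1, 1, 6]
Sum = 8


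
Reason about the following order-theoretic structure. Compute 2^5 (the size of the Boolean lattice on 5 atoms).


Power set = 2^n.
2^5 = 32


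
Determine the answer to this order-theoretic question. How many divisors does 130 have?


Divisors of 130: [1, 2, 5, 10, 13, 26, 65, 130]
Count: 8


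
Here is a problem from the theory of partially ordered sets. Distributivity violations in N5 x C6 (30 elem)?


Distributive law: a ^ (b v c) = (a ^ b) v (a ^ c).
Check all 30^3 = 27000 ordered triples (a,b,c).
  e.g. a=(b,0), b=(a,0), c=(c,0): lhs=(b,0) != rhs=(a,0)
  e.g. a=(b,0), b=(a,0), c=(c,1): lhs=(b,0) != rhs=(a,0)
Total violating triples: 432


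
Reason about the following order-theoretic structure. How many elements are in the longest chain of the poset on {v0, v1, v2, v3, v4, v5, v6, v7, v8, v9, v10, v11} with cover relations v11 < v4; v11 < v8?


A chain is a totally ordered subset; we count the number of elements in a maximum chain.
Compute, for each element x, the size of the longest chain ending at x:
  v0: 1
  v1: 1
  v2: 1
  v3: 1
  v5: 1
  v6: 1
  ...
A maximum chain: v11 < v4
Number of elements in the longest chain: 2


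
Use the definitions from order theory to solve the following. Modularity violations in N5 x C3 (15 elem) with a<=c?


Modular law: if a <= c then a v (b ^ c) = (a v b) ^ c.
Check all triples (a,b,c) with a <= c among 15 elements.
  e.g. a=(a,0), b=(c,0), c=(b,0): lhs=(a,0) != rhs=(b,0)
  e.g. a=(a,0), b=(c,1), c=(b,0): lhs=(a,0) != rhs=(b,0)
Total violating triples: 18


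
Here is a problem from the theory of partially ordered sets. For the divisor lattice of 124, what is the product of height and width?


Height = length of longest chain minus 1; width = size of largest antichain.
A maximum chain: 1 | 31 | 62 | 124  (height 3).
A maximum antichain: {2, 31}  (width 2).
Product = 3 * 2 = 6


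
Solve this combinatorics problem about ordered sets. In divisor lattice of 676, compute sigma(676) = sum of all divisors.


sigma(n) = sum of divisors.
Divisors of 676: [1, 2, 4, 13, 26, 52, 169, 338, 676]
Sum = 1281


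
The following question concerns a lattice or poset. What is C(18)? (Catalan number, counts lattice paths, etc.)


C(n) = C(2n, n) / (n+1).
C(36, 18) = 9075135300
C(18) = 9075135300 / 19 = 477638700


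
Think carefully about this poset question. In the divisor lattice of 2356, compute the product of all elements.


Divisors of 2356: [1, 2, 4, 19, 31, 38, 62, 76, 124, 589, 1178, 2356]
Product = n^(d(n)/2) = 2356^(12/2)
Product = 171021895939637088256


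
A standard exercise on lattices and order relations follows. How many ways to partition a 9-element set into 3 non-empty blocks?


S(n,k) = k*S(n-1,k) + S(n-1,k-1).
S(8,3) = 966, S(8,2) = 127
S(9,3) = 3*966 + 127 = 2898 + 127
S(9,3) = 3025


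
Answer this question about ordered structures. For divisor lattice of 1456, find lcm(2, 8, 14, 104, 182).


In a divisor lattice, join = lcm (least common multiple).
Compute lcm iteratively: start with first element, then lcm(current, next).
Elements: [2, 8, 14, 104, 182]
lcm(2,8) = 8
lcm(8,14) = 56
lcm(56,104) = 728
lcm(728,182) = 728
Final lcm = 728


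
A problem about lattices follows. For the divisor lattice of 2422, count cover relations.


A cover relation a -< b holds when a < b with no c strictly between.
Cover relations:
  1 -< 2
  1 -< 7
  1 -< 173
  2 -< 14
  2 -< 346
  7 -< 14
  7 -< 1211
  14 -< 2422
  ...4 more
Total: 12


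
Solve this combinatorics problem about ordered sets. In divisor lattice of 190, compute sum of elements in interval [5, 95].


Interval [5,95] in divisors of 190: [5, 95]
Sum = 100


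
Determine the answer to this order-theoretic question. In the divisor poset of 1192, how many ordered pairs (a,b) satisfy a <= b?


The order relation is {(a,b) : a <= b}, reflexive so it includes (a,a).
Examples: (1,1), (1,1192), (1,149), (1,2), (1,298), ...
Total ordered pairs: 30


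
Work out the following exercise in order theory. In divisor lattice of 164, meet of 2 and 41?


In a divisor lattice, meet = gcd (greatest common divisor).
By Euclidean algorithm or factoring: gcd(2,41) = 1


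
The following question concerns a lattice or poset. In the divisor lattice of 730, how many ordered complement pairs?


Complement pair (a,b): a meet b = bottom, a join b = top.
Here: gcd(a,b)=1 and lcm(a,b)=730, i.e. a*b=730 with a,b coprime.
Pairs found: (1,730), (2,365), (5,146), (10,73), ... (4 more)
Total ordered pairs: 8


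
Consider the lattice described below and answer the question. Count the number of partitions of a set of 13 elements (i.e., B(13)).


B(n) = number of set partitions of an n-element set.
B(n) satisfies the recurrence: B(n+1) = sum_k C(n,k)*B(k).
B(13) = 27644437


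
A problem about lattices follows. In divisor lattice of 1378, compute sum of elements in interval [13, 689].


Interval [13,689] in divisors of 1378: [13, 689]
Sum = 702


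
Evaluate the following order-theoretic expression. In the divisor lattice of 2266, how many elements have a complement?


An element a is complemented if some b has a meet b = bottom, a join b = top.
a is complemented iff gcd(a, n/a)=1, i.e. a is a unitary divisor of 2266.
Complemented elements: 1, 2, 11, 22, 103, 206, ... (2 more)
Count: 8


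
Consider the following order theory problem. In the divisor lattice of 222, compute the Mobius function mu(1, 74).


In a divisor lattice, mu(a,b) = mu(b/a) where mu is the classical Mobius function.
b/a = 74/1 = 74
Prime factorization of 74: primes [2, 37]
74 is squarefree with 2 prime factor(s), so mu(74) = (-1)^2 = 1


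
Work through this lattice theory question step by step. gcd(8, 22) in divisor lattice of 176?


Meet=gcd.
gcd(8,22)=2


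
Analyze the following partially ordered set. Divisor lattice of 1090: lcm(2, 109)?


Join=lcm.
gcd(2,109)=1
lcm=218


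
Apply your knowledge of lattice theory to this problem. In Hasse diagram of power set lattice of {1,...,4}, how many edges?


A cover relation a -< b holds when a < b with no c strictly between.
Cover relations:
  {} -< {1}
  {} -< {2}
  {} -< {3}
  {} -< {4}
  {1} -< {1,2}
  {1} -< {1,3}
  {1} -< {1,4}
  {2} -< {1,2}
  ...24 more
Total: 32


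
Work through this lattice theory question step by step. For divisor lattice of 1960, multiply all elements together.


Divisors of 1960: [1, 2, 4, 5, 7, 8, 10, 14, 20, 28, 35, 40, 49, 56, 70, 98, 140, 196, 245, 280, 392, 490, 980, 1960]
Product = n^(d(n)/2) = 1960^(24/2)
Product = 3214199700417740936751087616000000000000


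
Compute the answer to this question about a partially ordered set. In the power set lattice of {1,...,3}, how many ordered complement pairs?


Complement pair (a,b): a meet b = bottom, a join b = top.
Here: A intersect B = {} and A union B = {1,...,3}.
Pairs found: ({},{1,2,3}), ({1},{2,3}), ({2},{1,3}), ({3},{1,2}), ... (4 more)
Total ordered pairs: 8


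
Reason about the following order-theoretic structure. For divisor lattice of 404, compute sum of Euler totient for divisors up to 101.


Divisors of 404 up to 101: [1, 2, 4, 101]
phi values: [1, 1, 2, 100]
Sum = 104


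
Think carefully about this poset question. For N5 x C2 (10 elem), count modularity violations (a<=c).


Modular law: if a <= c then a v (b ^ c) = (a v b) ^ c.
Check all triples (a,b,c) with a <= c among 10 elements.
  e.g. a=(a,0), b=(c,0), c=(b,0): lhs=(a,0) != rhs=(b,0)
  e.g. a=(a,0), b=(c,1), c=(b,0): lhs=(a,0) != rhs=(b,0)
Total violating triples: 6


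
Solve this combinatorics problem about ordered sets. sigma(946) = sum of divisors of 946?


sigma(n) = sum of divisors.
Divisors of 946: [1, 2, 11, 22, 43, 86, 473, 946]
Sum = 1584


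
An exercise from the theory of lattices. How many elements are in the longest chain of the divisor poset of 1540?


A chain is a totally ordered subset; we count the number of elements in a maximum chain.
Compute, for each element x, the size of the longest chain ending at x:
  1: 1
  2: 2
  5: 2
  7: 2
  11: 2
  4: 3
  ...
A maximum chain: 1 < 2 < 4 < 20 < 140 < 1540
Number of elements in the longest chain: 6


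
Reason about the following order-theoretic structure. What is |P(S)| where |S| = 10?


Power set = 2^n.
2^10 = 1024


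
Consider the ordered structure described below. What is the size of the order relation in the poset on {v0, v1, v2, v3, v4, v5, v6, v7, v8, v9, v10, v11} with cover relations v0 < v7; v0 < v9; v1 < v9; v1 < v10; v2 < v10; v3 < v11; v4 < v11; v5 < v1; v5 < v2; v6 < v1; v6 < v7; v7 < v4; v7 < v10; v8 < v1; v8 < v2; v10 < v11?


The order relation is {(a,b) : a <= b}, reflexive so it includes (a,a).
Examples: (v0,v0), (v0,v10), (v0,v11), (v0,v4), (v0,v7), ...
Total ordered pairs: 44


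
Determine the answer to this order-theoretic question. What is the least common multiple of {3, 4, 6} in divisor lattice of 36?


In a divisor lattice, join = lcm (least common multiple).
Compute lcm iteratively: start with first element, then lcm(current, next).
Elements: [3, 4, 6]
lcm(3,4) = 12
lcm(12,6) = 12
Final lcm = 12


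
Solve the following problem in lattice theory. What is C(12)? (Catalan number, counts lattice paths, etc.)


C(n) = C(2n, n) / (n+1).
C(24, 12) = 2704156
C(12) = 2704156 / 13 = 208012


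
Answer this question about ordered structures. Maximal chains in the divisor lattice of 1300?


A maximal chain goes from the minimum element to a maximal element via cover relations.
Counting all min-to-max paths in the cover graph.
Total maximal chains: 30


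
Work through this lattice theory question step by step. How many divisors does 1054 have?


Divisors of 1054: [1, 2, 17, 31, 34, 62, 527, 1054]
Count: 8


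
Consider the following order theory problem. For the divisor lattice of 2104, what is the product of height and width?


Height = length of longest chain minus 1; width = size of largest antichain.
A maximum chain: 1 | 263 | 526 | 1052 | 2104  (height 4).
A maximum antichain: {2, 263}  (width 2).
Product = 4 * 2 = 8
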